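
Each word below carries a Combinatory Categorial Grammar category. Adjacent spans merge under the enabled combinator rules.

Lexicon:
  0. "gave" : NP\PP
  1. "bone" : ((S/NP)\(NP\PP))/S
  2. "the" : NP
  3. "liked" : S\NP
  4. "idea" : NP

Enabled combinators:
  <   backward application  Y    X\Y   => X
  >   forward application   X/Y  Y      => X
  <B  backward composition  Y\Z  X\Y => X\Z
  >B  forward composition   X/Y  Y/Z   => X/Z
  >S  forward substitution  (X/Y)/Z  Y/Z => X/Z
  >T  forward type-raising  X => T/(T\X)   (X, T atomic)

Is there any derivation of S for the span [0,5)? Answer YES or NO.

YES

[0,5] S   >
  [0,4] S/NP   <
    [0,1] "gave" : NP\PP
    [1,4] (S/NP)\(NP\PP)   >
      [1,2] "bone" : ((S/NP)\(NP\PP))/S
      [2,4] S   >
        [2,3] S/(S\NP)   >T
          [2,3] "the" : NP
        [3,4] "liked" : S\NP
  [4,5] "idea" : NP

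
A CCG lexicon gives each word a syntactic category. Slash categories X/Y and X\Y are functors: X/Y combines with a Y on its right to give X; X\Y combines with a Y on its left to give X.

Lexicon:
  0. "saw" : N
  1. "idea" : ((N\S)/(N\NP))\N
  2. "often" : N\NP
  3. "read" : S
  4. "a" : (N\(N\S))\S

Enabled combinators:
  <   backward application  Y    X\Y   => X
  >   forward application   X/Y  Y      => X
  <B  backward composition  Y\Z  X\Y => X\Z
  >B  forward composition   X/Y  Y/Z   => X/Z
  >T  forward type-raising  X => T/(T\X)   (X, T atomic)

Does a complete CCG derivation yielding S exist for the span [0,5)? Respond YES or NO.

NO

N ((N\S)/(N\NP))\N N\NP S (N\(N\S))\S
CKY chart[0,5] = {N, N/(N\N), NP/(NP\N), PP/(PP\N), S/(S\N)}; S ∉ chart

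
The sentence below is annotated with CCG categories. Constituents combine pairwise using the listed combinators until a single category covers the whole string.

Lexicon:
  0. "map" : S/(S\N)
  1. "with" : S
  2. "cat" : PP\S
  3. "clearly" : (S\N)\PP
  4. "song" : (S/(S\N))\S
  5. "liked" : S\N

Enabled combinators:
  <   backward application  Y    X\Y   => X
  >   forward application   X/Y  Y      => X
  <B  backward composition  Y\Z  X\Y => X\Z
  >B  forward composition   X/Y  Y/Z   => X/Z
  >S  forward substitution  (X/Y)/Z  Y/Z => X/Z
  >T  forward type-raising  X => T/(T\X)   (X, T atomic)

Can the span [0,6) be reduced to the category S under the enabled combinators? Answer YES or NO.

[0,6] S   >
  [0,5] S/(S\N)   <
    [0,4] S   >
      [0,1] "map" : S/(S\N)
      [1,4] S\N   <
        [1,3] PP   <
          [1,2] "with" : S
          [2,3] "cat" : PP\S
        [3,4] "clearly" : (S\N)\PP
    [4,5] "song" : (S/(S\N))\S
  [5,6] "liked" : S\N

YES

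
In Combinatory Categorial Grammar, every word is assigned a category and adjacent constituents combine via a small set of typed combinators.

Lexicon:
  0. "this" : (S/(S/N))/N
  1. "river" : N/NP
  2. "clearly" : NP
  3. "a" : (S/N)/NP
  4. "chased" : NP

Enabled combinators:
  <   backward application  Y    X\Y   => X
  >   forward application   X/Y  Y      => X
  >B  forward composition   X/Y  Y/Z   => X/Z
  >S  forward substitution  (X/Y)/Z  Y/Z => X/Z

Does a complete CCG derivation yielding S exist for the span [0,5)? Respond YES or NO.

[0,5] S   >
  [0,4] S/NP   >B
    [0,3] S/(S/N)   >
      [0,1] "this" : (S/(S/N))/N
      [1,3] N   >
        [1,2] "river" : N/NP
        [2,3] "clearly" : NP
    [3,4] "a" : (S/N)/NP
  [4,5] "chased" : NP

YES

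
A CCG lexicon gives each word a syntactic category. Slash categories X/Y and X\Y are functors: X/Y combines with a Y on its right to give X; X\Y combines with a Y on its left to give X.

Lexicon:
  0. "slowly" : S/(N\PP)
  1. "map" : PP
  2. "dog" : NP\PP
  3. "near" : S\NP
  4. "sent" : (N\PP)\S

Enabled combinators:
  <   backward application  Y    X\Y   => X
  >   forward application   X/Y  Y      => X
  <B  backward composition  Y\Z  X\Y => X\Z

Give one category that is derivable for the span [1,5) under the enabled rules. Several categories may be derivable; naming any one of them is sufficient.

[0,5] S   >
  [0,1] "slowly" : S/(N\PP)
  [1,5] N\PP   <
    [1,4] S   <
      [1,2] "map" : PP
      [2,4] S\PP   <B
        [2,3] "dog" : NP\PP
        [3,4] "near" : S\NP
    [4,5] "sent" : (N\PP)\S

N\PP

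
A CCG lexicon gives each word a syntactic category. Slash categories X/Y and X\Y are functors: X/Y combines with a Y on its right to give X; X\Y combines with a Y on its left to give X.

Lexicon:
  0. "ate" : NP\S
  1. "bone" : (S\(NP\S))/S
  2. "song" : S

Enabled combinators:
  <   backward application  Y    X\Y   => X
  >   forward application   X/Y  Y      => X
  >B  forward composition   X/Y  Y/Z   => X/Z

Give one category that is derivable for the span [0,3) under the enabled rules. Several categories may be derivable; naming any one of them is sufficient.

[0,3] S   <
  [0,1] "ate" : NP\S
  [1,3] S\(NP\S)   >
    [1,2] "bone" : (S\(NP\S))/S
    [2,3] "song" : S

S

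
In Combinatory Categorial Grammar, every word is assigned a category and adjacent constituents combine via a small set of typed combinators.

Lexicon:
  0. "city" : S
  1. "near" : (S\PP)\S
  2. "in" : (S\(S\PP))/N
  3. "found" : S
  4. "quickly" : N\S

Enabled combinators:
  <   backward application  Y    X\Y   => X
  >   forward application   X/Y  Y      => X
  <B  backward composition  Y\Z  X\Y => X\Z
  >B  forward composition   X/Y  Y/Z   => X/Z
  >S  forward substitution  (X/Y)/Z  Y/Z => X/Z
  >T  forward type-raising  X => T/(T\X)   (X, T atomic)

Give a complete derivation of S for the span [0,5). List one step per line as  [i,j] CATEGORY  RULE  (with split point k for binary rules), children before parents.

[0,1] S  lex  "city"
[1,2] (S\PP)\S  lex  "near"
[0,2] S\PP  <  k=1
[2,3] (S\(S\PP))/N  lex  "in"
[3,4] S  lex  "found"
[3,4] N/(N\S)  >T
[4,5] N\S  lex  "quickly"
[3,5] N  >  k=4
[2,5] S\(S\PP)  >  k=3
[0,5] S  <  k=2

[0,5] S   <
  [0,2] S\PP   <
    [0,1] "city" : S
    [1,2] "near" : (S\PP)\S
  [2,5] S\(S\PP)   >
    [2,3] "in" : (S\(S\PP))/N
    [3,5] N   >
      [3,4] N/(N\S)   >T
        [3,4] "found" : S
      [4,5] "quickly" : N\S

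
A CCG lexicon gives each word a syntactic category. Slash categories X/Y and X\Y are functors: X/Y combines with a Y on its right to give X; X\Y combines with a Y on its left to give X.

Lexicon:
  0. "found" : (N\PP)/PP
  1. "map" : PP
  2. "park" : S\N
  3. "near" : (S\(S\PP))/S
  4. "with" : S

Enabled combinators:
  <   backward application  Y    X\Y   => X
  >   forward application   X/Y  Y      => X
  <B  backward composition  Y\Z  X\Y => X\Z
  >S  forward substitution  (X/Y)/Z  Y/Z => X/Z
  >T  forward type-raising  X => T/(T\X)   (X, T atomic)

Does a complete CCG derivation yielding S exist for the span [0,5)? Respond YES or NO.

YES

[0,5] S   <
  [0,3] S\PP   <B
    [0,2] N\PP   >
      [0,1] "found" : (N\PP)/PP
      [1,2] "map" : PP
    [2,3] "park" : S\N
  [3,5] S\(S\PP)   >
    [3,4] "near" : (S\(S\PP))/S
    [4,5] "with" : S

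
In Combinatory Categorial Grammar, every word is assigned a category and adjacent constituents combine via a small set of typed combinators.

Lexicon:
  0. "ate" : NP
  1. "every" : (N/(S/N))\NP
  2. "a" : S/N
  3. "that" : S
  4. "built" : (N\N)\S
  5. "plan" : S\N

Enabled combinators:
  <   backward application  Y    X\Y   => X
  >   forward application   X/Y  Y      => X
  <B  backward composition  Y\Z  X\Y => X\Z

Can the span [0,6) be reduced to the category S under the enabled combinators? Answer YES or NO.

YES

[0,6] S   <
  [0,3] N   >
    [0,2] N/(S/N)   <
      [0,1] "ate" : NP
      [1,2] "every" : (N/(S/N))\NP
    [2,3] "a" : S/N
  [3,6] S\N   <B
    [3,5] N\N   <
      [3,4] "that" : S
      [4,5] "built" : (N\N)\S
    [5,6] "plan" : S\N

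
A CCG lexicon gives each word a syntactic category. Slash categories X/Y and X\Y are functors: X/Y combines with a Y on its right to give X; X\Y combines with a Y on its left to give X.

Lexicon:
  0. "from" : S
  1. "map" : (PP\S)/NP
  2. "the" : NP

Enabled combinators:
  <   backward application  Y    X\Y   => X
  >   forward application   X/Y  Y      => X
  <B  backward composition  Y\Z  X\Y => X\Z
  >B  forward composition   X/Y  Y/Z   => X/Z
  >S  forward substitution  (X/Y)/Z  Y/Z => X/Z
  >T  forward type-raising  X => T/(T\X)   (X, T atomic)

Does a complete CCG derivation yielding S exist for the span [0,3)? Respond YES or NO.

NO

S (PP\S)/NP NP
CKY chart[0,3] = {N/(N\PP), NP/(NP\PP), PP, PP/(NP\NP), PP/(PP\PP), S/(S\PP)}; S ∉ chart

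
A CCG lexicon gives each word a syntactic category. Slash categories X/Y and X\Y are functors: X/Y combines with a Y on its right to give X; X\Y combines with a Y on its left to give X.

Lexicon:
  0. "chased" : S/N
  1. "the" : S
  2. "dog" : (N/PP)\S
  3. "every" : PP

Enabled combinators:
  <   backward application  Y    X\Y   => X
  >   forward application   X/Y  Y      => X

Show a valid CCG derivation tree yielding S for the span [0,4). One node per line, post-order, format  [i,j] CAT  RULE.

[0,4] S   >
  [0,1] "chased" : S/N
  [1,4] N   >
    [1,3] N/PP   <
      [1,2] "the" : S
      [2,3] "dog" : (N/PP)\S
    [3,4] "every" : PP

[0,1] S/N  lex  "chased"
[1,2] S  lex  "the"
[2,3] (N/PP)\S  lex  "dog"
[1,3] N/PP  <  k=2
[3,4] PP  lex  "every"
[1,4] N  >  k=3
[0,4] S  >  k=1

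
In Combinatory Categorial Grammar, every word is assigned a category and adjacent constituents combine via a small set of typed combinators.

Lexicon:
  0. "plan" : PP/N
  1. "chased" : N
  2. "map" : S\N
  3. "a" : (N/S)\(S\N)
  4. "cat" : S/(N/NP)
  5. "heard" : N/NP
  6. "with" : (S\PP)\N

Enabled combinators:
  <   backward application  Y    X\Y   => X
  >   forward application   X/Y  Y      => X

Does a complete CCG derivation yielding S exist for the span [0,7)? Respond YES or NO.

YES

[0,7] S   <
  [0,2] PP   >
    [0,1] "plan" : PP/N
    [1,2] "chased" : N
  [2,7] S\PP   <
    [2,6] N   >
      [2,4] N/S   <
        [2,3] "map" : S\N
        [3,4] "a" : (N/S)\(S\N)
      [4,6] S   >
        [4,5] "cat" : S/(N/NP)
        [5,6] "heard" : N/NP
    [6,7] "with" : (S\PP)\N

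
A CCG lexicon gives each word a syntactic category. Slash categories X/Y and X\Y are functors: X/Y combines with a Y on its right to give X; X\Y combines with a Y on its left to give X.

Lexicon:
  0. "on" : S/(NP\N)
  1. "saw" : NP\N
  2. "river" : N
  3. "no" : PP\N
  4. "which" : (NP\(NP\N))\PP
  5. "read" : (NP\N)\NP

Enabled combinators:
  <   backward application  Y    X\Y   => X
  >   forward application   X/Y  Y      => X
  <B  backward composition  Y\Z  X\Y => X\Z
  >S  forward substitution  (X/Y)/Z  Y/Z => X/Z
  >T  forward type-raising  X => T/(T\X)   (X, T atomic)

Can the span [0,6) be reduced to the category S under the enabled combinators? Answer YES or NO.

[0,6] S   >
  [0,1] "on" : S/(NP\N)
  [1,6] NP\N   <
    [1,5] NP   <
      [1,2] "saw" : NP\N
      [2,5] NP\(NP\N)   <
        [2,4] PP   <
          [2,3] "river" : N
          [3,4] "no" : PP\N
        [4,5] "which" : (NP\(NP\N))\PP
    [5,6] "read" : (NP\N)\NP

YES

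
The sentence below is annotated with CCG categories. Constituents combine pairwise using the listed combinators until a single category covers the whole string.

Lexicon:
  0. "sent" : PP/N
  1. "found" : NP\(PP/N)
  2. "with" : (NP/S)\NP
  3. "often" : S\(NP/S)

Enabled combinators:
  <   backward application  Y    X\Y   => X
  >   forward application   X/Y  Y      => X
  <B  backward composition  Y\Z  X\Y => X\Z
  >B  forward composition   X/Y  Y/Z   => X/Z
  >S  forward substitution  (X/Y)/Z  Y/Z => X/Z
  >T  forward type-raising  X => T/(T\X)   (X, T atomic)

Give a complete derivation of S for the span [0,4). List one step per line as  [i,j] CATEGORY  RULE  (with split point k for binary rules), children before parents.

[0,4] S   <
  [0,2] NP   <
    [0,1] "sent" : PP/N
    [1,2] "found" : NP\(PP/N)
  [2,4] S\NP   <B
    [2,3] "with" : (NP/S)\NP
    [3,4] "often" : S\(NP/S)

[0,1] PP/N  lex  "sent"
[1,2] NP\(PP/N)  lex  "found"
[0,2] NP  <  k=1
[2,3] (NP/S)\NP  lex  "with"
[3,4] S\(NP/S)  lex  "often"
[2,4] S\NP  <B  k=3
[0,4] S  <  k=2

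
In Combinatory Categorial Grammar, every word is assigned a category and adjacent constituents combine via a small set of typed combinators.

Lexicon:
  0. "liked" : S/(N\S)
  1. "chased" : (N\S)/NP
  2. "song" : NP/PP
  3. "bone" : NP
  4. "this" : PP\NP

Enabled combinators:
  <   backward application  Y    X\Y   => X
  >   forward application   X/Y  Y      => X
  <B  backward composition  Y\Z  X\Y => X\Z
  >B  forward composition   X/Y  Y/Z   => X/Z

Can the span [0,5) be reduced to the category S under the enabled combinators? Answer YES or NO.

[0,5] S   >
  [0,2] S/NP   >B
    [0,1] "liked" : S/(N\S)
    [1,2] "chased" : (N\S)/NP
  [2,5] NP   >
    [2,3] "song" : NP/PP
    [3,5] PP   <
      [3,4] "bone" : NP
      [4,5] "this" : PP\NP

YES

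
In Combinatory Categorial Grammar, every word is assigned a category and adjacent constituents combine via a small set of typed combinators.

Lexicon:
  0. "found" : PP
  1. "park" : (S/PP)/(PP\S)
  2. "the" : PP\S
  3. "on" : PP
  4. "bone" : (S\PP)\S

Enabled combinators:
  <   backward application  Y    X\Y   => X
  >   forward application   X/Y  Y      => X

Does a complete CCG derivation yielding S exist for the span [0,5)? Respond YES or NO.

[0,5] S   <
  [0,1] "found" : PP
  [1,5] S\PP   <
    [1,4] S   >
      [1,3] S/PP   >
        [1,2] "park" : (S/PP)/(PP\S)
        [2,3] "the" : PP\S
      [3,4] "on" : PP
    [4,5] "bone" : (S\PP)\S

YES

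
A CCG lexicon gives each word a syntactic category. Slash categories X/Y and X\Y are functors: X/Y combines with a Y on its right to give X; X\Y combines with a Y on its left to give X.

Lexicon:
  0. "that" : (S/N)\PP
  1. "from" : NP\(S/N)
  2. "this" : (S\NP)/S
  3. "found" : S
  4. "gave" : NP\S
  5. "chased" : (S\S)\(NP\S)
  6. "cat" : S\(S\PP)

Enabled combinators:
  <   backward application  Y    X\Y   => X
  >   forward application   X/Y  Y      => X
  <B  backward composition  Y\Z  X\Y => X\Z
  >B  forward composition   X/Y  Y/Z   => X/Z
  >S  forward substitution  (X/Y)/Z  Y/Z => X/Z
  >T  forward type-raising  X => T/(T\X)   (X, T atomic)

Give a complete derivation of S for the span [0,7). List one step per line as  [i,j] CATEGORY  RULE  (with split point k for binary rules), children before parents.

[0,7] S   <
  [0,6] S\PP   <B
    [0,4] S\PP   <B
      [0,2] NP\PP   <B
        [0,1] "that" : (S/N)\PP
        [1,2] "from" : NP\(S/N)
      [2,4] S\NP   >
        [2,3] "this" : (S\NP)/S
        [3,4] "found" : S
    [4,6] S\S   <
      [4,5] "gave" : NP\S
      [5,6] "chased" : (S\S)\(NP\S)
  [6,7] "cat" : S\(S\PP)

[0,1] (S/N)\PP  lex  "that"
[1,2] NP\(S/N)  lex  "from"
[0,2] NP\PP  <B  k=1
[2,3] (S\NP)/S  lex  "this"
[3,4] S  lex  "found"
[2,4] S\NP  >  k=3
[0,4] S\PP  <B  k=2
[4,5] NP\S  lex  "gave"
[5,6] (S\S)\(NP\S)  lex  "chased"
[4,6] S\S  <  k=5
[0,6] S\PP  <B  k=4
[6,7] S\(S\PP)  lex  "cat"
[0,7] S  <  k=6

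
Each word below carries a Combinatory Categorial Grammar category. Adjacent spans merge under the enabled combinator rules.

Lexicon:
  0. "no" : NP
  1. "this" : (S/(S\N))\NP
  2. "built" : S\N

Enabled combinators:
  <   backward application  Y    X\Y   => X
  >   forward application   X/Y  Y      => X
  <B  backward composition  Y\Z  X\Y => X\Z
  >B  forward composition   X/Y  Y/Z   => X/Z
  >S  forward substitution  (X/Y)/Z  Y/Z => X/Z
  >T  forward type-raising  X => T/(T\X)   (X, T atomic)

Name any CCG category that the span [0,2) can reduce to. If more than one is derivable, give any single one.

S/(S\N)

[0,3] S   >
  [0,2] S/(S\N)   <
    [0,1] "no" : NP
    [1,2] "this" : (S/(S\N))\NP
  [2,3] "built" : S\N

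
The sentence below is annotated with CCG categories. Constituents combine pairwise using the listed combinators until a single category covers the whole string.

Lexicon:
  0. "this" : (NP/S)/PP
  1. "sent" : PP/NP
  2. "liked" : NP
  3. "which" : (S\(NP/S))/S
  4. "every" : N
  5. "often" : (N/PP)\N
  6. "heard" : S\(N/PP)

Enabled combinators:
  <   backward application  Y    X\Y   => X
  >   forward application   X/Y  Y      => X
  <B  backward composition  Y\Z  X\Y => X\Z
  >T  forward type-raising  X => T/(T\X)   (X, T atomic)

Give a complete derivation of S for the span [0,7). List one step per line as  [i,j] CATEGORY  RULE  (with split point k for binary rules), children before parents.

[0,1] (NP/S)/PP  lex  "this"
[1,2] PP/NP  lex  "sent"
[2,3] NP  lex  "liked"
[1,3] PP  >  k=2
[0,3] NP/S  >  k=1
[3,4] (S\(NP/S))/S  lex  "which"
[4,5] N  lex  "every"
[5,6] (N/PP)\N  lex  "often"
[4,6] N/PP  <  k=5
[6,7] S\(N/PP)  lex  "heard"
[4,7] S  <  k=6
[3,7] S\(NP/S)  >  k=4
[0,7] S  <  k=3

[0,7] S   <
  [0,3] NP/S   >
    [0,1] "this" : (NP/S)/PP
    [1,3] PP   >
      [1,2] "sent" : PP/NP
      [2,3] "liked" : NP
  [3,7] S\(NP/S)   >
    [3,4] "which" : (S\(NP/S))/S
    [4,7] S   <
      [4,6] N/PP   <
        [4,5] "every" : N
        [5,6] "often" : (N/PP)\N
      [6,7] "heard" : S\(N/PP)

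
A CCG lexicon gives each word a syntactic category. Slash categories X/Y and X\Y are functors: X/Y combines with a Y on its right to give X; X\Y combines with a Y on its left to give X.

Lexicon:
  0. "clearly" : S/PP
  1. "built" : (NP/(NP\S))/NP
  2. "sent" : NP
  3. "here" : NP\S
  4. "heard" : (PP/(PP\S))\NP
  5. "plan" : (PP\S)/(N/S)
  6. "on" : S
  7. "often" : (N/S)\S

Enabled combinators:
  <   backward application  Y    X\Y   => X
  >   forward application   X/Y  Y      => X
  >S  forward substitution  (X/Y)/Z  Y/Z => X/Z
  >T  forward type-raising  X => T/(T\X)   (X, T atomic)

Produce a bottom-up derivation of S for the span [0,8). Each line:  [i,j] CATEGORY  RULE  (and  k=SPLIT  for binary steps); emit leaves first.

[0,1] S/PP  lex  "clearly"
[1,2] (NP/(NP\S))/NP  lex  "built"
[2,3] NP  lex  "sent"
[1,3] NP/(NP\S)  >  k=2
[3,4] NP\S  lex  "here"
[1,4] NP  >  k=3
[4,5] (PP/(PP\S))\NP  lex  "heard"
[1,5] PP/(PP\S)  <  k=4
[5,6] (PP\S)/(N/S)  lex  "plan"
[6,7] S  lex  "on"
[7,8] (N/S)\S  lex  "often"
[6,8] N/S  <  k=7
[5,8] PP\S  >  k=6
[1,8] PP  >  k=5
[0,8] S  >  k=1

[0,8] S   >
  [0,1] "clearly" : S/PP
  [1,8] PP   >
    [1,5] PP/(PP\S)   <
      [1,4] NP   >
        [1,3] NP/(NP\S)   >
          [1,2] "built" : (NP/(NP\S))/NP
          [2,3] "sent" : NP
        [3,4] "here" : NP\S
      [4,5] "heard" : (PP/(PP\S))\NP
    [5,8] PP\S   >
      [5,6] "plan" : (PP\S)/(N/S)
      [6,8] N/S   <
        [6,7] "on" : S
        [7,8] "often" : (N/S)\S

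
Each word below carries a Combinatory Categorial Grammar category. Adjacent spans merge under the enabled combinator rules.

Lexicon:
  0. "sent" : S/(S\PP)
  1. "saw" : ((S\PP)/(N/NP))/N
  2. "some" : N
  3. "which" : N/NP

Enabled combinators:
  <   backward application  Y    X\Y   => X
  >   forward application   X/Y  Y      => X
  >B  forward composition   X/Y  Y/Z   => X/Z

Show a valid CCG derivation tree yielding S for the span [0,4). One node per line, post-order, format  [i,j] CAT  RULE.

[0,1] S/(S\PP)  lex  "sent"
[1,2] ((S\PP)/(N/NP))/N  lex  "saw"
[2,3] N  lex  "some"
[1,3] (S\PP)/(N/NP)  >  k=2
[3,4] N/NP  lex  "which"
[1,4] S\PP  >  k=3
[0,4] S  >  k=1

[0,4] S   >
  [0,1] "sent" : S/(S\PP)
  [1,4] S\PP   >
    [1,3] (S\PP)/(N/NP)   >
      [1,2] "saw" : ((S\PP)/(N/NP))/N
      [2,3] "some" : N
    [3,4] "which" : N/NP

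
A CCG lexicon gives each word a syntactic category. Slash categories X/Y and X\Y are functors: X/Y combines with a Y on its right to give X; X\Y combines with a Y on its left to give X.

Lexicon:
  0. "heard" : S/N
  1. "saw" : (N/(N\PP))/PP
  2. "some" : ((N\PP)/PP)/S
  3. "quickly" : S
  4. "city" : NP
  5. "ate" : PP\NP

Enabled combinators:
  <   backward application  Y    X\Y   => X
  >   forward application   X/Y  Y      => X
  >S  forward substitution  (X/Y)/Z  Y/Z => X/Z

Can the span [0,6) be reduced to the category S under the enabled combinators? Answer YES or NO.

[0,6] S   >
  [0,1] "heard" : S/N
  [1,6] N   >
    [1,4] N/PP   >S
      [1,2] "saw" : (N/(N\PP))/PP
      [2,4] (N\PP)/PP   >
        [2,3] "some" : ((N\PP)/PP)/S
        [3,4] "quickly" : S
    [4,6] PP   <
      [4,5] "city" : NP
      [5,6] "ate" : PP\NP

YES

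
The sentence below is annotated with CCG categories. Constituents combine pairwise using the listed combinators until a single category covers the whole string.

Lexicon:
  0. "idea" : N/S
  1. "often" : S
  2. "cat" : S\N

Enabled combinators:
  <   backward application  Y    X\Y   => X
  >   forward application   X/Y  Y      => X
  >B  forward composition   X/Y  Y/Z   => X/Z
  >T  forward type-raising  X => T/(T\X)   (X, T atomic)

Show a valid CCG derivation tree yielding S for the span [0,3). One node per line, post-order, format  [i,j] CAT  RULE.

[0,1] N/S  lex  "idea"
[1,2] S  lex  "often"
[0,2] N  >  k=1
[2,3] S\N  lex  "cat"
[0,3] S  <  k=2

[0,3] S   <
  [0,2] N   >
    [0,1] "idea" : N/S
    [1,2] "often" : S
  [2,3] "cat" : S\N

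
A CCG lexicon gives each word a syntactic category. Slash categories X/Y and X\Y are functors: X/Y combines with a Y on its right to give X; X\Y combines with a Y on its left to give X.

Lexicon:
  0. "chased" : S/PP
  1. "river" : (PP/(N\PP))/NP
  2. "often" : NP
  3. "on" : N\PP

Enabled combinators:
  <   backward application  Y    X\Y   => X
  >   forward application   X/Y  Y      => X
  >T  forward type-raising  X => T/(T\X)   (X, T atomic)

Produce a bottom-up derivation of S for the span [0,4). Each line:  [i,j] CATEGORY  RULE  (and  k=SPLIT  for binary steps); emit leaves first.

[0,4] S   >
  [0,1] "chased" : S/PP
  [1,4] PP   >
    [1,3] PP/(N\PP)   >
      [1,2] "river" : (PP/(N\PP))/NP
      [2,3] "often" : NP
    [3,4] "on" : N\PP

[0,1] S/PP  lex  "chased"
[1,2] (PP/(N\PP))/NP  lex  "river"
[2,3] NP  lex  "often"
[1,3] PP/(N\PP)  >  k=2
[3,4] N\PP  lex  "on"
[1,4] PP  >  k=3
[0,4] S  >  k=1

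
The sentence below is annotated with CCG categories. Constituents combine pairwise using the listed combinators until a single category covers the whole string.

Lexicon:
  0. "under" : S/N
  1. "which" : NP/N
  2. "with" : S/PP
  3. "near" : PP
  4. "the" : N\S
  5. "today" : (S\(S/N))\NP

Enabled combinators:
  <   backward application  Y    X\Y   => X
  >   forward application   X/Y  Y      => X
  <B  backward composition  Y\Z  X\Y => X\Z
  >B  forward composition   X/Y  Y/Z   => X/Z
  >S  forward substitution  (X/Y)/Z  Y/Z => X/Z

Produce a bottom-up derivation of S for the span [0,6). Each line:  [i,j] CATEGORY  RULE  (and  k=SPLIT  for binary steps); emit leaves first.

[0,6] S   <
  [0,1] "under" : S/N
  [1,6] S\(S/N)   <
    [1,5] NP   >
      [1,2] "which" : NP/N
      [2,5] N   <
        [2,4] S   >
          [2,3] "with" : S/PP
          [3,4] "near" : PP
        [4,5] "the" : N\S
    [5,6] "today" : (S\(S/N))\NP

[0,1] S/N  lex  "under"
[1,2] NP/N  lex  "which"
[2,3] S/PP  lex  "with"
[3,4] PP  lex  "near"
[2,4] S  >  k=3
[4,5] N\S  lex  "the"
[2,5] N  <  k=4
[1,5] NP  >  k=2
[5,6] (S\(S/N))\NP  lex  "today"
[1,6] S\(S/N)  <  k=5
[0,6] S  <  k=1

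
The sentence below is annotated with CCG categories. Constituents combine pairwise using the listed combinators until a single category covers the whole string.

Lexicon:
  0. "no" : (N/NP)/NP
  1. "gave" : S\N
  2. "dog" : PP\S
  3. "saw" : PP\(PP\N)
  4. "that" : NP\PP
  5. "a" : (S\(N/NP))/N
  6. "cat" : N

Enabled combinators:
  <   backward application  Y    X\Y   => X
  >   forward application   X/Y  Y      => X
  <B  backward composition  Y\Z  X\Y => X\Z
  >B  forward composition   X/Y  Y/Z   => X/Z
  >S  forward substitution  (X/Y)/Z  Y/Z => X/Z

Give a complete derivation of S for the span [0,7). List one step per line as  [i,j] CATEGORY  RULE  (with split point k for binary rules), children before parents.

[0,1] (N/NP)/NP  lex  "no"
[1,2] S\N  lex  "gave"
[2,3] PP\S  lex  "dog"
[1,3] PP\N  <B  k=2
[3,4] PP\(PP\N)  lex  "saw"
[1,4] PP  <  k=3
[4,5] NP\PP  lex  "that"
[1,5] NP  <  k=4
[0,5] N/NP  >  k=1
[5,6] (S\(N/NP))/N  lex  "a"
[6,7] N  lex  "cat"
[5,7] S\(N/NP)  >  k=6
[0,7] S  <  k=5

[0,7] S   <
  [0,5] N/NP   >
    [0,1] "no" : (N/NP)/NP
    [1,5] NP   <
      [1,4] PP   <
        [1,3] PP\N   <B
          [1,2] "gave" : S\N
          [2,3] "dog" : PP\S
        [3,4] "saw" : PP\(PP\N)
      [4,5] "that" : NP\PP
  [5,7] S\(N/NP)   >
    [5,6] "a" : (S\(N/NP))/N
    [6,7] "cat" : N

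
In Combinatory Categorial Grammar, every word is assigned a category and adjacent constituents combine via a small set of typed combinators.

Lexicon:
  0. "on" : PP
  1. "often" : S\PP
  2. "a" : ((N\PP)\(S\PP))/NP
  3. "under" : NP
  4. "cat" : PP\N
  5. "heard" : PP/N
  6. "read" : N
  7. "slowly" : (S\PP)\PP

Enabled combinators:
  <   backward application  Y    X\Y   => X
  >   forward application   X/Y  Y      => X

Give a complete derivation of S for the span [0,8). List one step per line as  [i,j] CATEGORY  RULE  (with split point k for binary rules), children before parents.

[0,1] PP  lex  "on"
[1,2] S\PP  lex  "often"
[2,3] ((N\PP)\(S\PP))/NP  lex  "a"
[3,4] NP  lex  "under"
[2,4] (N\PP)\(S\PP)  >  k=3
[1,4] N\PP  <  k=2
[0,4] N  <  k=1
[4,5] PP\N  lex  "cat"
[0,5] PP  <  k=4
[5,6] PP/N  lex  "heard"
[6,7] N  lex  "read"
[5,7] PP  >  k=6
[7,8] (S\PP)\PP  lex  "slowly"
[5,8] S\PP  <  k=7
[0,8] S  <  k=5

[0,8] S   <
  [0,5] PP   <
    [0,4] N   <
      [0,1] "on" : PP
      [1,4] N\PP   <
        [1,2] "often" : S\PP
        [2,4] (N\PP)\(S\PP)   >
          [2,3] "a" : ((N\PP)\(S\PP))/NP
          [3,4] "under" : NP
    [4,5] "cat" : PP\N
  [5,8] S\PP   <
    [5,7] PP   >
      [5,6] "heard" : PP/N
      [6,7] "read" : N
    [7,8] "slowly" : (S\PP)\PP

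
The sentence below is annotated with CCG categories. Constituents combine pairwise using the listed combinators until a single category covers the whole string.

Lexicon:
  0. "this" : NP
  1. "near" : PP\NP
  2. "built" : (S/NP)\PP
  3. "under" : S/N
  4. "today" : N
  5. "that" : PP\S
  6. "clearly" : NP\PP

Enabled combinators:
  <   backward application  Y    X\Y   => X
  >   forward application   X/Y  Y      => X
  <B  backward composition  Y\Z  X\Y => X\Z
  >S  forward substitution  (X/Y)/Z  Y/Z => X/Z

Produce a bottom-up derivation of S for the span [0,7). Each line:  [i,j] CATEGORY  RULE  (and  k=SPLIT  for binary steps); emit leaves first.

[0,7] S   >
  [0,3] S/NP   <
    [0,2] PP   <
      [0,1] "this" : NP
      [1,2] "near" : PP\NP
    [2,3] "built" : (S/NP)\PP
  [3,7] NP   <
    [3,5] S   >
      [3,4] "under" : S/N
      [4,5] "today" : N
    [5,7] NP\S   <B
      [5,6] "that" : PP\S
      [6,7] "clearly" : NP\PP

[0,1] NP  lex  "this"
[1,2] PP\NP  lex  "near"
[0,2] PP  <  k=1
[2,3] (S/NP)\PP  lex  "built"
[0,3] S/NP  <  k=2
[3,4] S/N  lex  "under"
[4,5] N  lex  "today"
[3,5] S  >  k=4
[5,6] PP\S  lex  "that"
[6,7] NP\PP  lex  "clearly"
[5,7] NP\S  <B  k=6
[3,7] NP  <  k=5
[0,7] S  >  k=3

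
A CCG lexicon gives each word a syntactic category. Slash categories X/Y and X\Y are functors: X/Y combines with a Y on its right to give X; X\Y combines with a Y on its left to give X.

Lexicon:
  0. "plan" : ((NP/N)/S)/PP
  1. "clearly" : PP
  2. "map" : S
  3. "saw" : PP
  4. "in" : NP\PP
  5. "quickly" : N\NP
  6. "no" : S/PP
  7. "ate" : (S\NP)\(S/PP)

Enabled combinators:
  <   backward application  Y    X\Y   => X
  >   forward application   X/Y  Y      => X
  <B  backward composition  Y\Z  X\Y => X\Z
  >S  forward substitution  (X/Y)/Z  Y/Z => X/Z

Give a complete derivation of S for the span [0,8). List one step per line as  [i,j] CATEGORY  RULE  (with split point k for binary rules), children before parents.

[0,8] S   <
  [0,6] NP   >
    [0,3] NP/N   >
      [0,2] (NP/N)/S   >
        [0,1] "plan" : ((NP/N)/S)/PP
        [1,2] "clearly" : PP
      [2,3] "map" : S
    [3,6] N   <
      [3,4] "saw" : PP
      [4,6] N\PP   <B
        [4,5] "in" : NP\PP
        [5,6] "quickly" : N\NP
  [6,8] S\NP   <
    [6,7] "no" : S/PP
    [7,8] "ate" : (S\NP)\(S/PP)

[0,1] ((NP/N)/S)/PP  lex  "plan"
[1,2] PP  lex  "clearly"
[0,2] (NP/N)/S  >  k=1
[2,3] S  lex  "map"
[0,3] NP/N  >  k=2
[3,4] PP  lex  "saw"
[4,5] NP\PP  lex  "in"
[5,6] N\NP  lex  "quickly"
[4,6] N\PP  <B  k=5
[3,6] N  <  k=4
[0,6] NP  >  k=3
[6,7] S/PP  lex  "no"
[7,8] (S\NP)\(S/PP)  lex  "ate"
[6,8] S\NP  <  k=7
[0,8] S  <  k=6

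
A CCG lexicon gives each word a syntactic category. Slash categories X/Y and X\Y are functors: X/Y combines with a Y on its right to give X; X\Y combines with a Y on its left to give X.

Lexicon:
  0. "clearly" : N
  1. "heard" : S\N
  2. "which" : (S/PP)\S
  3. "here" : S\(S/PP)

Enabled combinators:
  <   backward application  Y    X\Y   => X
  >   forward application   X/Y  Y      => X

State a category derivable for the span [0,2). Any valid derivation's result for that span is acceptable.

S

[0,4] S   <
  [0,3] S/PP   <
    [0,2] S   <
      [0,1] "clearly" : N
      [1,2] "heard" : S\N
    [2,3] "which" : (S/PP)\S
  [3,4] "here" : S\(S/PP)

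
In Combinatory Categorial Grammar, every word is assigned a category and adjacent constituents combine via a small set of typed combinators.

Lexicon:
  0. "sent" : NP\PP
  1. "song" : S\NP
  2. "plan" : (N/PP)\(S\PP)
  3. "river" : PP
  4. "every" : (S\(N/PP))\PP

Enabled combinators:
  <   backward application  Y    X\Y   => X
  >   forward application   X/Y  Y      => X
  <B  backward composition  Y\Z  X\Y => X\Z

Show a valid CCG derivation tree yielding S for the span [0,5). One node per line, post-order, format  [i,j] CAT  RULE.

[0,1] NP\PP  lex  "sent"
[1,2] S\NP  lex  "song"
[0,2] S\PP  <B  k=1
[2,3] (N/PP)\(S\PP)  lex  "plan"
[0,3] N/PP  <  k=2
[3,4] PP  lex  "river"
[4,5] (S\(N/PP))\PP  lex  "every"
[3,5] S\(N/PP)  <  k=4
[0,5] S  <  k=3

[0,5] S   <
  [0,3] N/PP   <
    [0,2] S\PP   <B
      [0,1] "sent" : NP\PP
      [1,2] "song" : S\NP
    [2,3] "plan" : (N/PP)\(S\PP)
  [3,5] S\(N/PP)   <
    [3,4] "river" : PP
    [4,5] "every" : (S\(N/PP))\PP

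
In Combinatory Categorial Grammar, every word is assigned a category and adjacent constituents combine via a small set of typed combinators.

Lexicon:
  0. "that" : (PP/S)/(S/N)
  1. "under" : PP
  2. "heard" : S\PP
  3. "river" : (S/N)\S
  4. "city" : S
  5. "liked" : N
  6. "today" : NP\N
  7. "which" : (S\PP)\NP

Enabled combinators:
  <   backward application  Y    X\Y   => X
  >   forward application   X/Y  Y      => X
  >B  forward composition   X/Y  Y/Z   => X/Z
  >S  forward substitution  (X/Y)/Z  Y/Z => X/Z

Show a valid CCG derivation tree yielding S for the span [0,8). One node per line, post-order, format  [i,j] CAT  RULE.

[0,8] S   <
  [0,5] PP   >
    [0,4] PP/S   >
      [0,1] "that" : (PP/S)/(S/N)
      [1,4] S/N   <
        [1,3] S   <
          [1,2] "under" : PP
          [2,3] "heard" : S\PP
        [3,4] "river" : (S/N)\S
    [4,5] "city" : S
  [5,8] S\PP   <
    [5,7] NP   <
      [5,6] "liked" : N
      [6,7] "today" : NP\N
    [7,8] "which" : (S\PP)\NP

[0,1] (PP/S)/(S/N)  lex  "that"
[1,2] PP  lex  "under"
[2,3] S\PP  lex  "heard"
[1,3] S  <  k=2
[3,4] (S/N)\S  lex  "river"
[1,4] S/N  <  k=3
[0,4] PP/S  >  k=1
[4,5] S  lex  "city"
[0,5] PP  >  k=4
[5,6] N  lex  "liked"
[6,7] NP\N  lex  "today"
[5,7] NP  <  k=6
[7,8] (S\PP)\NP  lex  "which"
[5,8] S\PP  <  k=7
[0,8] S  <  k=5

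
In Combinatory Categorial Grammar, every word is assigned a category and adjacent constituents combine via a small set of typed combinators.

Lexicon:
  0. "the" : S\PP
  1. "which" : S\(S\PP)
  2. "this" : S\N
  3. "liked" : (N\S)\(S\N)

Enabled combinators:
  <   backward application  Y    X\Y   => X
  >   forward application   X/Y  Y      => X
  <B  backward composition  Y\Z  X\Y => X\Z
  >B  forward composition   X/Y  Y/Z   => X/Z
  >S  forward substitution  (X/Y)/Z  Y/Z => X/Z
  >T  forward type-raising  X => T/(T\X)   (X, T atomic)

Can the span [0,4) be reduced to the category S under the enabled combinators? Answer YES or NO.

S\PP S\(S\PP) S\N (N\S)\(S\N)
CKY chart[0,4] = {N, N/(N\N), NP/(NP\N), PP/(PP\N), S/(S\N)}; S ∉ chart

NO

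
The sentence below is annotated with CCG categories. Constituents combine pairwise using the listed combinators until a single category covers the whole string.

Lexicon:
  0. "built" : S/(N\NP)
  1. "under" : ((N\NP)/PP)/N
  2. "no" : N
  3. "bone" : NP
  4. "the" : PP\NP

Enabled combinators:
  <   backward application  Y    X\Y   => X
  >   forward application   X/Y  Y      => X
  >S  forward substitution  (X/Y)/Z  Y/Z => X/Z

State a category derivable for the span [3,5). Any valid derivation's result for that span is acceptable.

[0,5] S   >
  [0,1] "built" : S/(N\NP)
  [1,5] N\NP   >
    [1,3] (N\NP)/PP   >
      [1,2] "under" : ((N\NP)/PP)/N
      [2,3] "no" : N
    [3,5] PP   <
      [3,4] "bone" : NP
      [4,5] "the" : PP\NP

PP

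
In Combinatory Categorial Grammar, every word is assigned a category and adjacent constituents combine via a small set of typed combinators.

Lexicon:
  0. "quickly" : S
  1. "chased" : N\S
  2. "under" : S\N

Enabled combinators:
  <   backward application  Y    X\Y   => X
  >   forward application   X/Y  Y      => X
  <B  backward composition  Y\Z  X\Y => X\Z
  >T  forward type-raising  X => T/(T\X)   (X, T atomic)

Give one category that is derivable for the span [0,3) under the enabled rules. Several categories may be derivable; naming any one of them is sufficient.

[0,3] S   <
  [0,2] N   <
    [0,1] "quickly" : S
    [1,2] "chased" : N\S
  [2,3] "under" : S\N

S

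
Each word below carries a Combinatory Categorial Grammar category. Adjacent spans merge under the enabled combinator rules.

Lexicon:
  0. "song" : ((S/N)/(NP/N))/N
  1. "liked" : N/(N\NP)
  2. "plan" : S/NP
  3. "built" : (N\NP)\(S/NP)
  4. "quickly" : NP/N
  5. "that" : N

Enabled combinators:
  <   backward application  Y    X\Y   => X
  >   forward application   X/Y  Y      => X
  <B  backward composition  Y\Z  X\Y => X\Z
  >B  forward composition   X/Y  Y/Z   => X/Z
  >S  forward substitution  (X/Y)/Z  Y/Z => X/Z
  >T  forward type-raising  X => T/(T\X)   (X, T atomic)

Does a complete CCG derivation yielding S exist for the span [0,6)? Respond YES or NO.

[0,6] S   >
  [0,5] S/N   >
    [0,4] (S/N)/(NP/N)   >
      [0,1] "song" : ((S/N)/(NP/N))/N
      [1,4] N   >
        [1,2] "liked" : N/(N\NP)
        [2,4] N\NP   <
          [2,3] "plan" : S/NP
          [3,4] "built" : (N\NP)\(S/NP)
    [4,5] "quickly" : NP/N
  [5,6] "that" : N

YES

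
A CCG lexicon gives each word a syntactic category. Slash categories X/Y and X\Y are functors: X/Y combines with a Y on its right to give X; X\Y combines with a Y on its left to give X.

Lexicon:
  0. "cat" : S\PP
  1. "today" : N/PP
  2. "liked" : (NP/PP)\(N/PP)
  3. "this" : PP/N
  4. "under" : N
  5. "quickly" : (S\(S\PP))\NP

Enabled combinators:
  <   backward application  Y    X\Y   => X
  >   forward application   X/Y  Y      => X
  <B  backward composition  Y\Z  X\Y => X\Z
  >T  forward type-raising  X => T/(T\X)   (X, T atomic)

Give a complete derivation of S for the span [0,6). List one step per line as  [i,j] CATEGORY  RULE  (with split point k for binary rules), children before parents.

[0,6] S   <
  [0,1] "cat" : S\PP
  [1,6] S\(S\PP)   <
    [1,5] NP   >
      [1,3] NP/PP   <
        [1,2] "today" : N/PP
        [2,3] "liked" : (NP/PP)\(N/PP)
      [3,5] PP   >
        [3,4] "this" : PP/N
        [4,5] "under" : N
    [5,6] "quickly" : (S\(S\PP))\NP

[0,1] S\PP  lex  "cat"
[1,2] N/PP  lex  "today"
[2,3] (NP/PP)\(N/PP)  lex  "liked"
[1,3] NP/PP  <  k=2
[3,4] PP/N  lex  "this"
[4,5] N  lex  "under"
[3,5] PP  >  k=4
[1,5] NP  >  k=3
[5,6] (S\(S\PP))\NP  lex  "quickly"
[1,6] S\(S\PP)  <  k=5
[0,6] S  <  k=1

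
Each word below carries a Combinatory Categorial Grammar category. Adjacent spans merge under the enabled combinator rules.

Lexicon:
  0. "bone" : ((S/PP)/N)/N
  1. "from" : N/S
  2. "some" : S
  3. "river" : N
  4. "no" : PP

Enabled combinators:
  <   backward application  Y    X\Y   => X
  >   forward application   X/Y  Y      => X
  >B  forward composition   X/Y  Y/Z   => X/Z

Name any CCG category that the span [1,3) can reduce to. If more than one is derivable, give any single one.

[0,5] S   >
  [0,4] S/PP   >
    [0,3] (S/PP)/N   >
      [0,1] "bone" : ((S/PP)/N)/N
      [1,3] N   >
        [1,2] "from" : N/S
        [2,3] "some" : S
    [3,4] "river" : N
  [4,5] "no" : PP

N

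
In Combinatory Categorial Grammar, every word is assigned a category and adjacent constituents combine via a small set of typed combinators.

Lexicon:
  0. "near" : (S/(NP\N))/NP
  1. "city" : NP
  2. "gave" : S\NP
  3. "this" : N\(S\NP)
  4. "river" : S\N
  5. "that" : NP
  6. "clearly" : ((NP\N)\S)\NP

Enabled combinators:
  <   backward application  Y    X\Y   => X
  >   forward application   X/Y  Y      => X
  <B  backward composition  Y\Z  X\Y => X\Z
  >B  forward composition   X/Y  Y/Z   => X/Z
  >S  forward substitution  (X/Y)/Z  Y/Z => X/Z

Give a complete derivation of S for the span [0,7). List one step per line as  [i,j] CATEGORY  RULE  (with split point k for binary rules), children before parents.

[0,7] S   >
  [0,2] S/(NP\N)   >
    [0,1] "near" : (S/(NP\N))/NP
    [1,2] "city" : NP
  [2,7] NP\N   <
    [2,5] S   <
      [2,4] N   <
        [2,3] "gave" : S\NP
        [3,4] "this" : N\(S\NP)
      [4,5] "river" : S\N
    [5,7] (NP\N)\S   <
      [5,6] "that" : NP
      [6,7] "clearly" : ((NP\N)\S)\NP

[0,1] (S/(NP\N))/NP  lex  "near"
[1,2] NP  lex  "city"
[0,2] S/(NP\N)  >  k=1
[2,3] S\NP  lex  "gave"
[3,4] N\(S\NP)  lex  "this"
[2,4] N  <  k=3
[4,5] S\N  lex  "river"
[2,5] S  <  k=4
[5,6] NP  lex  "that"
[6,7] ((NP\N)\S)\NP  lex  "clearly"
[5,7] (NP\N)\S  <  k=6
[2,7] NP\N  <  k=5
[0,7] S  >  k=2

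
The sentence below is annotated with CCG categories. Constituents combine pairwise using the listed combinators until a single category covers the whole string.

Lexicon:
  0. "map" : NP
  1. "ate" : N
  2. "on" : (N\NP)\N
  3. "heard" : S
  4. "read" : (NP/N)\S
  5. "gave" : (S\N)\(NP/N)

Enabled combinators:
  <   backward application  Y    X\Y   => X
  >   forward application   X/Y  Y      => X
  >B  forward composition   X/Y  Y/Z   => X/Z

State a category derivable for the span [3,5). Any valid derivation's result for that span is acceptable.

[0,6] S   <
  [0,3] N   <
    [0,1] "map" : NP
    [1,3] N\NP   <
      [1,2] "ate" : N
      [2,3] "on" : (N\NP)\N
  [3,6] S\N   <
    [3,5] NP/N   <
      [3,4] "heard" : S
      [4,5] "read" : (NP/N)\S
    [5,6] "gave" : (S\N)\(NP/N)

NP/N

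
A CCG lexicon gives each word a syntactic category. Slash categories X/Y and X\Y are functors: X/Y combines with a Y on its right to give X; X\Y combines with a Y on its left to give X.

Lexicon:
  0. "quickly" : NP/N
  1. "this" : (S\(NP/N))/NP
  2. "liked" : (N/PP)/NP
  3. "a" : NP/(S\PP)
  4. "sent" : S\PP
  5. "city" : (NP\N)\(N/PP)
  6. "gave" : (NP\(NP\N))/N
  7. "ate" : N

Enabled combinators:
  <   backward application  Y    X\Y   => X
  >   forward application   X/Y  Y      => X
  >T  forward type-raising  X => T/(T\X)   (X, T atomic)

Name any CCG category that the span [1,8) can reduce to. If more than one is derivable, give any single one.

S\(NP/N)

[0,8] S   <
  [0,1] "quickly" : NP/N
  [1,8] S\(NP/N)   >
    [1,2] "this" : (S\(NP/N))/NP
    [2,8] NP   <
      [2,6] NP\N   <
        [2,5] N/PP   >
          [2,3] "liked" : (N/PP)/NP
          [3,5] NP   >
            [3,4] "a" : NP/(S\PP)
            [4,5] "sent" : S\PP
        [5,6] "city" : (NP\N)\(N/PP)
      [6,8] NP\(NP\N)   >
        [6,7] "gave" : (NP\(NP\N))/N
        [7,8] "ate" : N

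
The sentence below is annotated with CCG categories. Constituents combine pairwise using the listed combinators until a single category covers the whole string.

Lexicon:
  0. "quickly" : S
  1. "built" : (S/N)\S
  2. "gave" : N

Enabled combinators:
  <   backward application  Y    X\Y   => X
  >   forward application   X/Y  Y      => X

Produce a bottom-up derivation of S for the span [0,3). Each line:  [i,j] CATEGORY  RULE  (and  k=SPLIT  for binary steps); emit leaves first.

[0,1] S  lex  "quickly"
[1,2] (S/N)\S  lex  "built"
[0,2] S/N  <  k=1
[2,3] N  lex  "gave"
[0,3] S  >  k=2

[0,3] S   >
  [0,2] S/N   <
    [0,1] "quickly" : S
    [1,2] "built" : (S/N)\S
  [2,3] "gave" : N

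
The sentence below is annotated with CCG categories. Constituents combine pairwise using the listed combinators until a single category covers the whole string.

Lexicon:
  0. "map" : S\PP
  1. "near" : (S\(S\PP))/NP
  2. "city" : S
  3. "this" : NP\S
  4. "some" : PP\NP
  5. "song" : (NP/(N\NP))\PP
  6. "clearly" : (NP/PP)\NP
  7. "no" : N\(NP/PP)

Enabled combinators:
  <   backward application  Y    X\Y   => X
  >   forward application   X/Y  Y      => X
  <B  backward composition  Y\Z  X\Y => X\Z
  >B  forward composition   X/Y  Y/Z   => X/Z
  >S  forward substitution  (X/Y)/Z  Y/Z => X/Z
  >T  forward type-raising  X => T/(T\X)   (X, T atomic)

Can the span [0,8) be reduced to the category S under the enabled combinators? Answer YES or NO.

YES

[0,8] S   <
  [0,1] "map" : S\PP
  [1,8] S\(S\PP)   >
    [1,2] "near" : (S\(S\PP))/NP
    [2,8] NP   >
      [2,6] NP/(N\NP)   <
        [2,5] PP   >
          [2,3] PP/(PP\S)   >T
            [2,3] "city" : S
          [3,5] PP\S   <B
            [3,4] "this" : NP\S
            [4,5] "some" : PP\NP
        [5,6] "song" : (NP/(N\NP))\PP
      [6,8] N\NP   <B
        [6,7] "clearly" : (NP/PP)\NP
        [7,8] "no" : N\(NP/PP)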